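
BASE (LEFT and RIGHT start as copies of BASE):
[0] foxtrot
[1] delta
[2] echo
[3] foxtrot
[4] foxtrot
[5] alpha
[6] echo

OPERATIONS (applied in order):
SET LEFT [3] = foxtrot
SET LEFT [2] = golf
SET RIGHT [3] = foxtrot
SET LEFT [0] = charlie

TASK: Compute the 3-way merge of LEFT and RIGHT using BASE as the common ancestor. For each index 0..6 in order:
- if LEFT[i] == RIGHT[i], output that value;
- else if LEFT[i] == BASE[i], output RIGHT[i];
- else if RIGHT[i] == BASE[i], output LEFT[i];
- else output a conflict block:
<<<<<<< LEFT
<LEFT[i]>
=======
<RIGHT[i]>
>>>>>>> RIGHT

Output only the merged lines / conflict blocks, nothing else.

Final LEFT:  [charlie, delta, golf, foxtrot, foxtrot, alpha, echo]
Final RIGHT: [foxtrot, delta, echo, foxtrot, foxtrot, alpha, echo]
i=0: L=charlie, R=foxtrot=BASE -> take LEFT -> charlie
i=1: L=delta R=delta -> agree -> delta
i=2: L=golf, R=echo=BASE -> take LEFT -> golf
i=3: L=foxtrot R=foxtrot -> agree -> foxtrot
i=4: L=foxtrot R=foxtrot -> agree -> foxtrot
i=5: L=alpha R=alpha -> agree -> alpha
i=6: L=echo R=echo -> agree -> echo

Answer: charlie
delta
golf
foxtrot
foxtrot
alpha
echo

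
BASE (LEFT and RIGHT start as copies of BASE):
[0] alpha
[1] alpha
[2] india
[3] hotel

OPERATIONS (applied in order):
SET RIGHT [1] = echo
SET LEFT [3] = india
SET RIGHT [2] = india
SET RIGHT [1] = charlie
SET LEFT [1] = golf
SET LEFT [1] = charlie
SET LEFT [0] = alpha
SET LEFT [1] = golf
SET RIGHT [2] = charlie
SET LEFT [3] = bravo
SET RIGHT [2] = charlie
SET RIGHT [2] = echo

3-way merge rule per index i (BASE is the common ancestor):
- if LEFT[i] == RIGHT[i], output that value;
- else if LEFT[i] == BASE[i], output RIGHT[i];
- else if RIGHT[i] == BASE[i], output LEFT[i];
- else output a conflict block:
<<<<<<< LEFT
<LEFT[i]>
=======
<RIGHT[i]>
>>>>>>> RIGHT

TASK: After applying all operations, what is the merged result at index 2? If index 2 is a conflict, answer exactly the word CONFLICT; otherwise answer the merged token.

Answer: echo

Derivation:
Final LEFT:  [alpha, golf, india, bravo]
Final RIGHT: [alpha, charlie, echo, hotel]
i=0: L=alpha R=alpha -> agree -> alpha
i=1: BASE=alpha L=golf R=charlie all differ -> CONFLICT
i=2: L=india=BASE, R=echo -> take RIGHT -> echo
i=3: L=bravo, R=hotel=BASE -> take LEFT -> bravo
Index 2 -> echo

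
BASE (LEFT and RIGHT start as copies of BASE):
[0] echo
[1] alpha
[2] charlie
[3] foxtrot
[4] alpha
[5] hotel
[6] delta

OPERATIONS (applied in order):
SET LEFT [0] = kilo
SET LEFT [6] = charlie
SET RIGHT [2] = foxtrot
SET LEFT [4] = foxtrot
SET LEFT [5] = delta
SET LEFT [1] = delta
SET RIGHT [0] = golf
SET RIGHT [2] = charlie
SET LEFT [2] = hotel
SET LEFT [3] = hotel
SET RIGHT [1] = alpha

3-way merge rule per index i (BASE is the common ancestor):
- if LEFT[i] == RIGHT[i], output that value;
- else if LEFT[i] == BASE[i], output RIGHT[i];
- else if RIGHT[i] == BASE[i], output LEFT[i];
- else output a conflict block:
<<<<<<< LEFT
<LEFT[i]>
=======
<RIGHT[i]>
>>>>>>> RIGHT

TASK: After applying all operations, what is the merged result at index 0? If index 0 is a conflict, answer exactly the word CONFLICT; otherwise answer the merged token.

Answer: CONFLICT

Derivation:
Final LEFT:  [kilo, delta, hotel, hotel, foxtrot, delta, charlie]
Final RIGHT: [golf, alpha, charlie, foxtrot, alpha, hotel, delta]
i=0: BASE=echo L=kilo R=golf all differ -> CONFLICT
i=1: L=delta, R=alpha=BASE -> take LEFT -> delta
i=2: L=hotel, R=charlie=BASE -> take LEFT -> hotel
i=3: L=hotel, R=foxtrot=BASE -> take LEFT -> hotel
i=4: L=foxtrot, R=alpha=BASE -> take LEFT -> foxtrot
i=5: L=delta, R=hotel=BASE -> take LEFT -> delta
i=6: L=charlie, R=delta=BASE -> take LEFT -> charlie
Index 0 -> CONFLICT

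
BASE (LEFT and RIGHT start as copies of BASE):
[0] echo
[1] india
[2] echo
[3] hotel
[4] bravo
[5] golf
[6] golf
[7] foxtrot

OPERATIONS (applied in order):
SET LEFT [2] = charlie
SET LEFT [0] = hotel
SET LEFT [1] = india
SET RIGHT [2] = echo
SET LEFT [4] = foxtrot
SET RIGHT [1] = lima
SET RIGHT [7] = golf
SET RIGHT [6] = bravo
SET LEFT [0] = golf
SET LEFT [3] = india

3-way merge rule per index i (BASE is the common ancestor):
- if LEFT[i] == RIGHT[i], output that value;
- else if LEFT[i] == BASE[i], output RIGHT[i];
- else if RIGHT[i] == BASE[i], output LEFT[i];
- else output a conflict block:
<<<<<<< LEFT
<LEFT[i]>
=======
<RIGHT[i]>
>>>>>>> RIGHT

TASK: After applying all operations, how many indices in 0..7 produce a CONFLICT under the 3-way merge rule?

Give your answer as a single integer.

Answer: 0

Derivation:
Final LEFT:  [golf, india, charlie, india, foxtrot, golf, golf, foxtrot]
Final RIGHT: [echo, lima, echo, hotel, bravo, golf, bravo, golf]
i=0: L=golf, R=echo=BASE -> take LEFT -> golf
i=1: L=india=BASE, R=lima -> take RIGHT -> lima
i=2: L=charlie, R=echo=BASE -> take LEFT -> charlie
i=3: L=india, R=hotel=BASE -> take LEFT -> india
i=4: L=foxtrot, R=bravo=BASE -> take LEFT -> foxtrot
i=5: L=golf R=golf -> agree -> golf
i=6: L=golf=BASE, R=bravo -> take RIGHT -> bravo
i=7: L=foxtrot=BASE, R=golf -> take RIGHT -> golf
Conflict count: 0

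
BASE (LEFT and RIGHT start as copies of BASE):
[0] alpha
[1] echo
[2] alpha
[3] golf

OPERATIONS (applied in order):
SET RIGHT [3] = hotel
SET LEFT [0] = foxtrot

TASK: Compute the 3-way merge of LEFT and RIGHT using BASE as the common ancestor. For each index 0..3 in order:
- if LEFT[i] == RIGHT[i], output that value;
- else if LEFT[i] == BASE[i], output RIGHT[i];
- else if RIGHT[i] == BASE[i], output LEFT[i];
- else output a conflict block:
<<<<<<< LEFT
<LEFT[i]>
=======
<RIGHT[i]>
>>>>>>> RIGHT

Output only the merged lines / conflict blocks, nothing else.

Answer: foxtrot
echo
alpha
hotel

Derivation:
Final LEFT:  [foxtrot, echo, alpha, golf]
Final RIGHT: [alpha, echo, alpha, hotel]
i=0: L=foxtrot, R=alpha=BASE -> take LEFT -> foxtrot
i=1: L=echo R=echo -> agree -> echo
i=2: L=alpha R=alpha -> agree -> alpha
i=3: L=golf=BASE, R=hotel -> take RIGHT -> hotel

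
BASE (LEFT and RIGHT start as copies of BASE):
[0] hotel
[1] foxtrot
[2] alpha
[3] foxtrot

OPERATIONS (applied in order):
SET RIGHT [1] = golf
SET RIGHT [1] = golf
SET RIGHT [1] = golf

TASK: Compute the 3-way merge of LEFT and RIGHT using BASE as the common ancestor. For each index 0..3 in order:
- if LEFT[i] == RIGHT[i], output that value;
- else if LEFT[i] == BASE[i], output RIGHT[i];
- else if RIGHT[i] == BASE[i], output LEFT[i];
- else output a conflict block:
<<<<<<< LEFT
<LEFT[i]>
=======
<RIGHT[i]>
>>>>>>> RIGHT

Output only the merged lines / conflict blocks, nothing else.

Answer: hotel
golf
alpha
foxtrot

Derivation:
Final LEFT:  [hotel, foxtrot, alpha, foxtrot]
Final RIGHT: [hotel, golf, alpha, foxtrot]
i=0: L=hotel R=hotel -> agree -> hotel
i=1: L=foxtrot=BASE, R=golf -> take RIGHT -> golf
i=2: L=alpha R=alpha -> agree -> alpha
i=3: L=foxtrot R=foxtrot -> agree -> foxtrot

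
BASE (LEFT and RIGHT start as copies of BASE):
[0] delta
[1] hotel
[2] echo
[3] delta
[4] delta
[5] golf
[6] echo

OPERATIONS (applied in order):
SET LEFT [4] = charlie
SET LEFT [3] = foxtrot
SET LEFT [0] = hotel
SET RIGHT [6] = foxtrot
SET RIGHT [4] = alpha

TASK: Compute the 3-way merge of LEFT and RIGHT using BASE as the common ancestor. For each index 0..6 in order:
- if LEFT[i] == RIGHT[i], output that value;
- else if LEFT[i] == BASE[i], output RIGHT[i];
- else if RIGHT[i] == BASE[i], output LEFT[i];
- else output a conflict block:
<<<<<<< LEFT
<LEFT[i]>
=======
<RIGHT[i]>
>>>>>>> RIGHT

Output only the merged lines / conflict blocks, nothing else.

Answer: hotel
hotel
echo
foxtrot
<<<<<<< LEFT
charlie
=======
alpha
>>>>>>> RIGHT
golf
foxtrot

Derivation:
Final LEFT:  [hotel, hotel, echo, foxtrot, charlie, golf, echo]
Final RIGHT: [delta, hotel, echo, delta, alpha, golf, foxtrot]
i=0: L=hotel, R=delta=BASE -> take LEFT -> hotel
i=1: L=hotel R=hotel -> agree -> hotel
i=2: L=echo R=echo -> agree -> echo
i=3: L=foxtrot, R=delta=BASE -> take LEFT -> foxtrot
i=4: BASE=delta L=charlie R=alpha all differ -> CONFLICT
i=5: L=golf R=golf -> agree -> golf
i=6: L=echo=BASE, R=foxtrot -> take RIGHT -> foxtrot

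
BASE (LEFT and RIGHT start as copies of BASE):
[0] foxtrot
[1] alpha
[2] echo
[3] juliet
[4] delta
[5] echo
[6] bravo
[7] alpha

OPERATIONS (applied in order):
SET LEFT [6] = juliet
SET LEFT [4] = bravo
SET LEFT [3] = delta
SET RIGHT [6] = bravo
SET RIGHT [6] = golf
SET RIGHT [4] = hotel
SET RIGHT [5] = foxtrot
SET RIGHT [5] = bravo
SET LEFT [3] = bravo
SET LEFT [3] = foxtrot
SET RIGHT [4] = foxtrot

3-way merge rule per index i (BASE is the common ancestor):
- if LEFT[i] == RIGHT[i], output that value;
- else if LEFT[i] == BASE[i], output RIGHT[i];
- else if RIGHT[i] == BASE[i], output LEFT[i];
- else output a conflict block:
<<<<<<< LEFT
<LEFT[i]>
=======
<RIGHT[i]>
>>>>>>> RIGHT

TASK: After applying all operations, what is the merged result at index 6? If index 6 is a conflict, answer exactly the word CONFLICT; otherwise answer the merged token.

Final LEFT:  [foxtrot, alpha, echo, foxtrot, bravo, echo, juliet, alpha]
Final RIGHT: [foxtrot, alpha, echo, juliet, foxtrot, bravo, golf, alpha]
i=0: L=foxtrot R=foxtrot -> agree -> foxtrot
i=1: L=alpha R=alpha -> agree -> alpha
i=2: L=echo R=echo -> agree -> echo
i=3: L=foxtrot, R=juliet=BASE -> take LEFT -> foxtrot
i=4: BASE=delta L=bravo R=foxtrot all differ -> CONFLICT
i=5: L=echo=BASE, R=bravo -> take RIGHT -> bravo
i=6: BASE=bravo L=juliet R=golf all differ -> CONFLICT
i=7: L=alpha R=alpha -> agree -> alpha
Index 6 -> CONFLICT

Answer: CONFLICT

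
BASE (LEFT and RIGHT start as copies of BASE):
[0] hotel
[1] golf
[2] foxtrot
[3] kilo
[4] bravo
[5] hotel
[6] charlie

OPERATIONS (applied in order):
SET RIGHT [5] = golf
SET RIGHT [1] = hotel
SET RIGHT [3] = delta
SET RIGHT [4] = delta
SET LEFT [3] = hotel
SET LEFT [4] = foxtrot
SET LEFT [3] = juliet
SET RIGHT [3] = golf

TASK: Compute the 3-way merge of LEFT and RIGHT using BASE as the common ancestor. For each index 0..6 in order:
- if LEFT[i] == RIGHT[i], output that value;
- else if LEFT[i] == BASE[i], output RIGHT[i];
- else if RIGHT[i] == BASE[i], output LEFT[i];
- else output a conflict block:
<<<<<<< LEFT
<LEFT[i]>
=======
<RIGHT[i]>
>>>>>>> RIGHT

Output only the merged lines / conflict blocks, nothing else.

Answer: hotel
hotel
foxtrot
<<<<<<< LEFT
juliet
=======
golf
>>>>>>> RIGHT
<<<<<<< LEFT
foxtrot
=======
delta
>>>>>>> RIGHT
golf
charlie

Derivation:
Final LEFT:  [hotel, golf, foxtrot, juliet, foxtrot, hotel, charlie]
Final RIGHT: [hotel, hotel, foxtrot, golf, delta, golf, charlie]
i=0: L=hotel R=hotel -> agree -> hotel
i=1: L=golf=BASE, R=hotel -> take RIGHT -> hotel
i=2: L=foxtrot R=foxtrot -> agree -> foxtrot
i=3: BASE=kilo L=juliet R=golf all differ -> CONFLICT
i=4: BASE=bravo L=foxtrot R=delta all differ -> CONFLICT
i=5: L=hotel=BASE, R=golf -> take RIGHT -> golf
i=6: L=charlie R=charlie -> agree -> charlie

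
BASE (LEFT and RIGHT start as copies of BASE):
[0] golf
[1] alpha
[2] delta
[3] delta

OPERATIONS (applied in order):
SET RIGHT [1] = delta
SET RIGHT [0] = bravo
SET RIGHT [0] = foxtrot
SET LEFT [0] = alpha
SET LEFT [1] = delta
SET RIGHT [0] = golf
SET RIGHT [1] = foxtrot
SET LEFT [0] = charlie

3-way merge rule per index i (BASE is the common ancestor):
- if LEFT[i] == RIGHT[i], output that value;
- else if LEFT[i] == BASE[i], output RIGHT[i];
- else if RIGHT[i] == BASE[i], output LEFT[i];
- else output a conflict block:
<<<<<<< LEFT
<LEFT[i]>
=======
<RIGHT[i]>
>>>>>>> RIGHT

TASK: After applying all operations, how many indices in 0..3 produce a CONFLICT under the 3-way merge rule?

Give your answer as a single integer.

Answer: 1

Derivation:
Final LEFT:  [charlie, delta, delta, delta]
Final RIGHT: [golf, foxtrot, delta, delta]
i=0: L=charlie, R=golf=BASE -> take LEFT -> charlie
i=1: BASE=alpha L=delta R=foxtrot all differ -> CONFLICT
i=2: L=delta R=delta -> agree -> delta
i=3: L=delta R=delta -> agree -> delta
Conflict count: 1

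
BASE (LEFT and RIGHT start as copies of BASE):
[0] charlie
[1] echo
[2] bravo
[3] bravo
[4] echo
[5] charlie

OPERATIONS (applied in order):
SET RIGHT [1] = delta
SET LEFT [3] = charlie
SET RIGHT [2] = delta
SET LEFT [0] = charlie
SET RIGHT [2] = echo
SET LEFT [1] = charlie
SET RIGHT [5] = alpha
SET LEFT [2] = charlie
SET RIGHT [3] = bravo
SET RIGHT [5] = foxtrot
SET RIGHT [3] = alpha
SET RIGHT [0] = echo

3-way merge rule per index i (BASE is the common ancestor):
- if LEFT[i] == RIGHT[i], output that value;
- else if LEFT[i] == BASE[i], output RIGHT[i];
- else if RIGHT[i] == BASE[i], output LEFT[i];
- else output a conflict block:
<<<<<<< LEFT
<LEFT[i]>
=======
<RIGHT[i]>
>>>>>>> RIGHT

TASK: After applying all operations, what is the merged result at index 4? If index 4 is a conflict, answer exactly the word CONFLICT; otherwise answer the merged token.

Final LEFT:  [charlie, charlie, charlie, charlie, echo, charlie]
Final RIGHT: [echo, delta, echo, alpha, echo, foxtrot]
i=0: L=charlie=BASE, R=echo -> take RIGHT -> echo
i=1: BASE=echo L=charlie R=delta all differ -> CONFLICT
i=2: BASE=bravo L=charlie R=echo all differ -> CONFLICT
i=3: BASE=bravo L=charlie R=alpha all differ -> CONFLICT
i=4: L=echo R=echo -> agree -> echo
i=5: L=charlie=BASE, R=foxtrot -> take RIGHT -> foxtrot
Index 4 -> echo

Answer: echo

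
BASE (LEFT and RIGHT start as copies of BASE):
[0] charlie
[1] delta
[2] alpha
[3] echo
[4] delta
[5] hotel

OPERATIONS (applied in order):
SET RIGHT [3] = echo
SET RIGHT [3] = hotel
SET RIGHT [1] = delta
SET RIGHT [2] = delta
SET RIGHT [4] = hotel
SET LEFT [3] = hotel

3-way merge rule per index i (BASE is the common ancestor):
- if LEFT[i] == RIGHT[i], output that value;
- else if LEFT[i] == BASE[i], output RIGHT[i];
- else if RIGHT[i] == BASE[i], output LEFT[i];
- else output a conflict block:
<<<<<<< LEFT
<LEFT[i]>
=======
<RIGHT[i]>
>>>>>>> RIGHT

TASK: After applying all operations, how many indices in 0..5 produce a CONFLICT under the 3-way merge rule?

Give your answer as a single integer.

Final LEFT:  [charlie, delta, alpha, hotel, delta, hotel]
Final RIGHT: [charlie, delta, delta, hotel, hotel, hotel]
i=0: L=charlie R=charlie -> agree -> charlie
i=1: L=delta R=delta -> agree -> delta
i=2: L=alpha=BASE, R=delta -> take RIGHT -> delta
i=3: L=hotel R=hotel -> agree -> hotel
i=4: L=delta=BASE, R=hotel -> take RIGHT -> hotel
i=5: L=hotel R=hotel -> agree -> hotel
Conflict count: 0

Answer: 0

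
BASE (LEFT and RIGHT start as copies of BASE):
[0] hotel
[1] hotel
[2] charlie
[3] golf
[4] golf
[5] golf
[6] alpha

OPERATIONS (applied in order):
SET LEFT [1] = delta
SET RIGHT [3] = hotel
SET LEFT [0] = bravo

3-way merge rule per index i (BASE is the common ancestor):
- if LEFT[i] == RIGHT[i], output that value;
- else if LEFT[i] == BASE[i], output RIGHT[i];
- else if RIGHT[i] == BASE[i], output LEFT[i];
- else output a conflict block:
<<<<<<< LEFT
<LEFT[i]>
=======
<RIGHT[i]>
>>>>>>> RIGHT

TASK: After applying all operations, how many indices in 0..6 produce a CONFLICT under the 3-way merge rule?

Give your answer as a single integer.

Final LEFT:  [bravo, delta, charlie, golf, golf, golf, alpha]
Final RIGHT: [hotel, hotel, charlie, hotel, golf, golf, alpha]
i=0: L=bravo, R=hotel=BASE -> take LEFT -> bravo
i=1: L=delta, R=hotel=BASE -> take LEFT -> delta
i=2: L=charlie R=charlie -> agree -> charlie
i=3: L=golf=BASE, R=hotel -> take RIGHT -> hotel
i=4: L=golf R=golf -> agree -> golf
i=5: L=golf R=golf -> agree -> golf
i=6: L=alpha R=alpha -> agree -> alpha
Conflict count: 0

Answer: 0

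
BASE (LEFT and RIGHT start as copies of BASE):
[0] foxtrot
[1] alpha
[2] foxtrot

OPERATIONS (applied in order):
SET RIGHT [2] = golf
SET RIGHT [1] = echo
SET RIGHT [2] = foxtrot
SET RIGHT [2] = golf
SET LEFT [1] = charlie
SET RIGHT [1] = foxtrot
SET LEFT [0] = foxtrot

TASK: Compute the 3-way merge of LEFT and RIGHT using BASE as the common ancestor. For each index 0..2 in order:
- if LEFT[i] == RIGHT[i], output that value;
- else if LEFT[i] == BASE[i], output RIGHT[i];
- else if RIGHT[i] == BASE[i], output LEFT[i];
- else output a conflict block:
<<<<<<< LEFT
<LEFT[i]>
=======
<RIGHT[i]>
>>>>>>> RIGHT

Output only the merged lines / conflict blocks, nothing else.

Answer: foxtrot
<<<<<<< LEFT
charlie
=======
foxtrot
>>>>>>> RIGHT
golf

Derivation:
Final LEFT:  [foxtrot, charlie, foxtrot]
Final RIGHT: [foxtrot, foxtrot, golf]
i=0: L=foxtrot R=foxtrot -> agree -> foxtrot
i=1: BASE=alpha L=charlie R=foxtrot all differ -> CONFLICT
i=2: L=foxtrot=BASE, R=golf -> take RIGHT -> golf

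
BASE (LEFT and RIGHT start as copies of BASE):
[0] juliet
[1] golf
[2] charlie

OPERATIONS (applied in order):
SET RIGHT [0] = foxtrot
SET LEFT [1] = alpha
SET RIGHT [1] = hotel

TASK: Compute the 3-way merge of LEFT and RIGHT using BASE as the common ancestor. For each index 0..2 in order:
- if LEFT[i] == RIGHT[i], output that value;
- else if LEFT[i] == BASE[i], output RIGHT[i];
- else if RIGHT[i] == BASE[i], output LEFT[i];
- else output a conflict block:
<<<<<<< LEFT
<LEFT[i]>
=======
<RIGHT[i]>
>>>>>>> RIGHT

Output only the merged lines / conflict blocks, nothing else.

Answer: foxtrot
<<<<<<< LEFT
alpha
=======
hotel
>>>>>>> RIGHT
charlie

Derivation:
Final LEFT:  [juliet, alpha, charlie]
Final RIGHT: [foxtrot, hotel, charlie]
i=0: L=juliet=BASE, R=foxtrot -> take RIGHT -> foxtrot
i=1: BASE=golf L=alpha R=hotel all differ -> CONFLICT
i=2: L=charlie R=charlie -> agree -> charlie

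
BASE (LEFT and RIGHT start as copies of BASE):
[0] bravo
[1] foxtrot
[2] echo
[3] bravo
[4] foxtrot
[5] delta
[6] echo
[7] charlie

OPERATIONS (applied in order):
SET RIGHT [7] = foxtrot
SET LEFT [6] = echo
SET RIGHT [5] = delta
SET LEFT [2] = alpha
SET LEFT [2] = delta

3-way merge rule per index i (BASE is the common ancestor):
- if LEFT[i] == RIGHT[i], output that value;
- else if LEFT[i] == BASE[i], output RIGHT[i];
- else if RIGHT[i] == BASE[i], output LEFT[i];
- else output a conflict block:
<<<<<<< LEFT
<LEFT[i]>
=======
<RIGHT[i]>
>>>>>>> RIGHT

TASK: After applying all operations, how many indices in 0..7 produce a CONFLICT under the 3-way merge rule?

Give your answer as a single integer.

Answer: 0

Derivation:
Final LEFT:  [bravo, foxtrot, delta, bravo, foxtrot, delta, echo, charlie]
Final RIGHT: [bravo, foxtrot, echo, bravo, foxtrot, delta, echo, foxtrot]
i=0: L=bravo R=bravo -> agree -> bravo
i=1: L=foxtrot R=foxtrot -> agree -> foxtrot
i=2: L=delta, R=echo=BASE -> take LEFT -> delta
i=3: L=bravo R=bravo -> agree -> bravo
i=4: L=foxtrot R=foxtrot -> agree -> foxtrot
i=5: L=delta R=delta -> agree -> delta
i=6: L=echo R=echo -> agree -> echo
i=7: L=charlie=BASE, R=foxtrot -> take RIGHT -> foxtrot
Conflict count: 0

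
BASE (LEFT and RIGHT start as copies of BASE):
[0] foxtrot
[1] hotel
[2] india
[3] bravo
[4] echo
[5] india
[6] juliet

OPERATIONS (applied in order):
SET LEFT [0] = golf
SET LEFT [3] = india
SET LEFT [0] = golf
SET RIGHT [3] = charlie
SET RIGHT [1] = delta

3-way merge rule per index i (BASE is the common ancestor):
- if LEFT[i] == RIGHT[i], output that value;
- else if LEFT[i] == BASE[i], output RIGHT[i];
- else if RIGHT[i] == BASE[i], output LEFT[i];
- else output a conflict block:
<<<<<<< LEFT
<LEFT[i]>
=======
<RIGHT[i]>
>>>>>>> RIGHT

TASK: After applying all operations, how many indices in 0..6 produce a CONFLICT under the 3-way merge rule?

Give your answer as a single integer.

Final LEFT:  [golf, hotel, india, india, echo, india, juliet]
Final RIGHT: [foxtrot, delta, india, charlie, echo, india, juliet]
i=0: L=golf, R=foxtrot=BASE -> take LEFT -> golf
i=1: L=hotel=BASE, R=delta -> take RIGHT -> delta
i=2: L=india R=india -> agree -> india
i=3: BASE=bravo L=india R=charlie all differ -> CONFLICT
i=4: L=echo R=echo -> agree -> echo
i=5: L=india R=india -> agree -> india
i=6: L=juliet R=juliet -> agree -> juliet
Conflict count: 1

Answer: 1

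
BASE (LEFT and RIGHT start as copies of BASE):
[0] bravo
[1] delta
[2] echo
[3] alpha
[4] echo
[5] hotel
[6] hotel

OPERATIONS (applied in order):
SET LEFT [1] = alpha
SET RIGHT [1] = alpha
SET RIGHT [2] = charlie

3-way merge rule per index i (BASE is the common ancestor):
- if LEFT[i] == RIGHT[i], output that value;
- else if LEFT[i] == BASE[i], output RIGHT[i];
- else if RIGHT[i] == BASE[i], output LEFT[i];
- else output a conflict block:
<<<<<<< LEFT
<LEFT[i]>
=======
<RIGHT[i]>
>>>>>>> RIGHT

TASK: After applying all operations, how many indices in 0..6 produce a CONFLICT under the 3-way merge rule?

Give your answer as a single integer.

Final LEFT:  [bravo, alpha, echo, alpha, echo, hotel, hotel]
Final RIGHT: [bravo, alpha, charlie, alpha, echo, hotel, hotel]
i=0: L=bravo R=bravo -> agree -> bravo
i=1: L=alpha R=alpha -> agree -> alpha
i=2: L=echo=BASE, R=charlie -> take RIGHT -> charlie
i=3: L=alpha R=alpha -> agree -> alpha
i=4: L=echo R=echo -> agree -> echo
i=5: L=hotel R=hotel -> agree -> hotel
i=6: L=hotel R=hotel -> agree -> hotel
Conflict count: 0

Answer: 0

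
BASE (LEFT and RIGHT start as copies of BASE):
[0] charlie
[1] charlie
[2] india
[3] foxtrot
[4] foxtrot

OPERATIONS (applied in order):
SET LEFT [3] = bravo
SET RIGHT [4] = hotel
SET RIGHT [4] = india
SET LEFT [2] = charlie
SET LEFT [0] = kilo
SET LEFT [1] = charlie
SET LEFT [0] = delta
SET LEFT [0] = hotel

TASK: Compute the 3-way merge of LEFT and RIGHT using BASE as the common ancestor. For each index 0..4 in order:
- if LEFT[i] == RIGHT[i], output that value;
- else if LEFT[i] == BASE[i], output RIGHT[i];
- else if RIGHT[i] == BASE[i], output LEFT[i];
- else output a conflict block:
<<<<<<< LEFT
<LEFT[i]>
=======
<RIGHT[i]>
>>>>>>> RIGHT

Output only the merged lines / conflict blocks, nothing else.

Final LEFT:  [hotel, charlie, charlie, bravo, foxtrot]
Final RIGHT: [charlie, charlie, india, foxtrot, india]
i=0: L=hotel, R=charlie=BASE -> take LEFT -> hotel
i=1: L=charlie R=charlie -> agree -> charlie
i=2: L=charlie, R=india=BASE -> take LEFT -> charlie
i=3: L=bravo, R=foxtrot=BASE -> take LEFT -> bravo
i=4: L=foxtrot=BASE, R=india -> take RIGHT -> india

Answer: hotel
charlie
charlie
bravo
india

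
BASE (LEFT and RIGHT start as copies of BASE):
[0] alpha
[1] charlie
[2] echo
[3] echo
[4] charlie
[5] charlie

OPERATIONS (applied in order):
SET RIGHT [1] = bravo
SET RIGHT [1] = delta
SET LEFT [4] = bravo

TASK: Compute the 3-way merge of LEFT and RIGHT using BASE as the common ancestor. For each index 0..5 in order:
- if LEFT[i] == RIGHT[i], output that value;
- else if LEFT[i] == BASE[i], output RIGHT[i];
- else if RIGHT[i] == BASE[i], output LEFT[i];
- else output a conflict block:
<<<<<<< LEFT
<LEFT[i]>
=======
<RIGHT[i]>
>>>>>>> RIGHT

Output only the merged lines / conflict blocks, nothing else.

Answer: alpha
delta
echo
echo
bravo
charlie

Derivation:
Final LEFT:  [alpha, charlie, echo, echo, bravo, charlie]
Final RIGHT: [alpha, delta, echo, echo, charlie, charlie]
i=0: L=alpha R=alpha -> agree -> alpha
i=1: L=charlie=BASE, R=delta -> take RIGHT -> delta
i=2: L=echo R=echo -> agree -> echo
i=3: L=echo R=echo -> agree -> echo
i=4: L=bravo, R=charlie=BASE -> take LEFT -> bravo
i=5: L=charlie R=charlie -> agree -> charlie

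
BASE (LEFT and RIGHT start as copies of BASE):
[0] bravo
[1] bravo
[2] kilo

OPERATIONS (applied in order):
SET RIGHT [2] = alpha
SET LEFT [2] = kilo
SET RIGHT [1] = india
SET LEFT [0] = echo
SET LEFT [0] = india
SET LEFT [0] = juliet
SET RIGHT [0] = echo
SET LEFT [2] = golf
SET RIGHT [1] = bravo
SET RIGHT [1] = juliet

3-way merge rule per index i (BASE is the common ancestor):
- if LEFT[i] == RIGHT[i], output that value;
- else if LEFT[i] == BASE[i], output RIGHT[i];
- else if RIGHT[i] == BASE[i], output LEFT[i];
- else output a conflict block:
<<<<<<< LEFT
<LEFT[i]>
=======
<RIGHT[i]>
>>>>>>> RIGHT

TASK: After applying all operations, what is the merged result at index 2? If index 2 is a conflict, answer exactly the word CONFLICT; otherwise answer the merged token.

Final LEFT:  [juliet, bravo, golf]
Final RIGHT: [echo, juliet, alpha]
i=0: BASE=bravo L=juliet R=echo all differ -> CONFLICT
i=1: L=bravo=BASE, R=juliet -> take RIGHT -> juliet
i=2: BASE=kilo L=golf R=alpha all differ -> CONFLICT
Index 2 -> CONFLICT

Answer: CONFLICT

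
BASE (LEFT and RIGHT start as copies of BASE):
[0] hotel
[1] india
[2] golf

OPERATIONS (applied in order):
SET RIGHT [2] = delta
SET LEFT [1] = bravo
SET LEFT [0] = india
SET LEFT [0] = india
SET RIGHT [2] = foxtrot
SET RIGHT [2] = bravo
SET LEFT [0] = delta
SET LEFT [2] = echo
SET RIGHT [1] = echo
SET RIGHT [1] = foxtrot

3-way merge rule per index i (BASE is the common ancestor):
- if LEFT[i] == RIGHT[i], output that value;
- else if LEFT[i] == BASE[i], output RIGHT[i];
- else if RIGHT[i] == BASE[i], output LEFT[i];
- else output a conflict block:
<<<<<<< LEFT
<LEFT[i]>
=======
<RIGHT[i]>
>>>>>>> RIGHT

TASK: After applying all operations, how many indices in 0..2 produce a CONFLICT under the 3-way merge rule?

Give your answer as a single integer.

Final LEFT:  [delta, bravo, echo]
Final RIGHT: [hotel, foxtrot, bravo]
i=0: L=delta, R=hotel=BASE -> take LEFT -> delta
i=1: BASE=india L=bravo R=foxtrot all differ -> CONFLICT
i=2: BASE=golf L=echo R=bravo all differ -> CONFLICT
Conflict count: 2

Answer: 2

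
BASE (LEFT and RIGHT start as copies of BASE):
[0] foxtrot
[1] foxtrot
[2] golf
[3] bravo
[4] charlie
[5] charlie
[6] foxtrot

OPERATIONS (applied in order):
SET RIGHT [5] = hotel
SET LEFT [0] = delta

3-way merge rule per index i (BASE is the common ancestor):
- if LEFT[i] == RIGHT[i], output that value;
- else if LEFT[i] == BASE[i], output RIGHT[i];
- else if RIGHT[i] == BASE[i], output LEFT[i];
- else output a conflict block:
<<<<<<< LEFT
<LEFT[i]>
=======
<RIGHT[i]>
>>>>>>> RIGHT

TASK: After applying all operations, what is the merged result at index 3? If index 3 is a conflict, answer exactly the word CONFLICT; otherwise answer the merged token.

Final LEFT:  [delta, foxtrot, golf, bravo, charlie, charlie, foxtrot]
Final RIGHT: [foxtrot, foxtrot, golf, bravo, charlie, hotel, foxtrot]
i=0: L=delta, R=foxtrot=BASE -> take LEFT -> delta
i=1: L=foxtrot R=foxtrot -> agree -> foxtrot
i=2: L=golf R=golf -> agree -> golf
i=3: L=bravo R=bravo -> agree -> bravo
i=4: L=charlie R=charlie -> agree -> charlie
i=5: L=charlie=BASE, R=hotel -> take RIGHT -> hotel
i=6: L=foxtrot R=foxtrot -> agree -> foxtrot
Index 3 -> bravo

Answer: bravo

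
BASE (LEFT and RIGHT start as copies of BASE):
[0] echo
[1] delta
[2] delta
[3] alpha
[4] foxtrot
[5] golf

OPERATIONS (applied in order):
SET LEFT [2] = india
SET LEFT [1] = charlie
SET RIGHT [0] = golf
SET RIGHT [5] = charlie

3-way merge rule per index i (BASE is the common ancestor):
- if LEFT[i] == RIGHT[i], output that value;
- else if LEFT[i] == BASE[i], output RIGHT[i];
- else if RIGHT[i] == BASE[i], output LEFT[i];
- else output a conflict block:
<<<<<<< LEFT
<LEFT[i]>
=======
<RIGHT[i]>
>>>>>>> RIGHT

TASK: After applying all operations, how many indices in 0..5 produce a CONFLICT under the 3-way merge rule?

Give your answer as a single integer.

Final LEFT:  [echo, charlie, india, alpha, foxtrot, golf]
Final RIGHT: [golf, delta, delta, alpha, foxtrot, charlie]
i=0: L=echo=BASE, R=golf -> take RIGHT -> golf
i=1: L=charlie, R=delta=BASE -> take LEFT -> charlie
i=2: L=india, R=delta=BASE -> take LEFT -> india
i=3: L=alpha R=alpha -> agree -> alpha
i=4: L=foxtrot R=foxtrot -> agree -> foxtrot
i=5: L=golf=BASE, R=charlie -> take RIGHT -> charlie
Conflict count: 0

Answer: 0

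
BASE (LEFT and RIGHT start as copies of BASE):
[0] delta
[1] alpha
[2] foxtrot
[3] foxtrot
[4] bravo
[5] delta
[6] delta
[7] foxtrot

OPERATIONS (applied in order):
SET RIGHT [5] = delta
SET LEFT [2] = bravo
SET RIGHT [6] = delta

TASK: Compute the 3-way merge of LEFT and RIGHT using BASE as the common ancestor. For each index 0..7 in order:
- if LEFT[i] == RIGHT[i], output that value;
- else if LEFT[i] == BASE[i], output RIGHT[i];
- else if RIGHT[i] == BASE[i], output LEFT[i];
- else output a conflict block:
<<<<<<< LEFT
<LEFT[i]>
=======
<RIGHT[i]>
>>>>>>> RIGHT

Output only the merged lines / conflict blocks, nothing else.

Answer: delta
alpha
bravo
foxtrot
bravo
delta
delta
foxtrot

Derivation:
Final LEFT:  [delta, alpha, bravo, foxtrot, bravo, delta, delta, foxtrot]
Final RIGHT: [delta, alpha, foxtrot, foxtrot, bravo, delta, delta, foxtrot]
i=0: L=delta R=delta -> agree -> delta
i=1: L=alpha R=alpha -> agree -> alpha
i=2: L=bravo, R=foxtrot=BASE -> take LEFT -> bravo
i=3: L=foxtrot R=foxtrot -> agree -> foxtrot
i=4: L=bravo R=bravo -> agree -> bravo
i=5: L=delta R=delta -> agree -> delta
i=6: L=delta R=delta -> agree -> delta
i=7: L=foxtrot R=foxtrot -> agree -> foxtrot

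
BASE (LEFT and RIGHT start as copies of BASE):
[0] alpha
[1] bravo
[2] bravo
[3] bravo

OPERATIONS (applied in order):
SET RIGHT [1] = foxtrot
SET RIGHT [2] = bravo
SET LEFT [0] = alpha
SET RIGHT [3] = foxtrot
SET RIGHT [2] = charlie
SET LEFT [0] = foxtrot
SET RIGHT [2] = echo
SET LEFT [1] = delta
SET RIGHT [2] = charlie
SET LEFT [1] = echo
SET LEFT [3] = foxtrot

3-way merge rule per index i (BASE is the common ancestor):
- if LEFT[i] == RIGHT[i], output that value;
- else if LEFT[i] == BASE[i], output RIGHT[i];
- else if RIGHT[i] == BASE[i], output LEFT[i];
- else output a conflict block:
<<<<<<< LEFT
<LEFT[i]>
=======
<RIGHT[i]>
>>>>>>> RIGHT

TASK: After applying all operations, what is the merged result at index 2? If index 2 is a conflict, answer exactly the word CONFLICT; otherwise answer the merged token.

Answer: charlie

Derivation:
Final LEFT:  [foxtrot, echo, bravo, foxtrot]
Final RIGHT: [alpha, foxtrot, charlie, foxtrot]
i=0: L=foxtrot, R=alpha=BASE -> take LEFT -> foxtrot
i=1: BASE=bravo L=echo R=foxtrot all differ -> CONFLICT
i=2: L=bravo=BASE, R=charlie -> take RIGHT -> charlie
i=3: L=foxtrot R=foxtrot -> agree -> foxtrot
Index 2 -> charlie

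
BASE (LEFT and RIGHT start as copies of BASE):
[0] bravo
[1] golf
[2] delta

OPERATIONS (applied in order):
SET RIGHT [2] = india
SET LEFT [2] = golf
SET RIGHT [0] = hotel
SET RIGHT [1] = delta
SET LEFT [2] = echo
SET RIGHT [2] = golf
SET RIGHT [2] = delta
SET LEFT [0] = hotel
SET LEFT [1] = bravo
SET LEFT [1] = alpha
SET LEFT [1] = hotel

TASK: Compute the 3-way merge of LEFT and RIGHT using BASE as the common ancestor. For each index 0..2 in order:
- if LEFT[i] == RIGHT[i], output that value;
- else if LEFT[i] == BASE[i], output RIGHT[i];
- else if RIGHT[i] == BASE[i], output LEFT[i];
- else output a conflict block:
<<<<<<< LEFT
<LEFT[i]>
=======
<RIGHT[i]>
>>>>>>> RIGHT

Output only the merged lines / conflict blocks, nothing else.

Answer: hotel
<<<<<<< LEFT
hotel
=======
delta
>>>>>>> RIGHT
echo

Derivation:
Final LEFT:  [hotel, hotel, echo]
Final RIGHT: [hotel, delta, delta]
i=0: L=hotel R=hotel -> agree -> hotel
i=1: BASE=golf L=hotel R=delta all differ -> CONFLICT
i=2: L=echo, R=delta=BASE -> take LEFT -> echo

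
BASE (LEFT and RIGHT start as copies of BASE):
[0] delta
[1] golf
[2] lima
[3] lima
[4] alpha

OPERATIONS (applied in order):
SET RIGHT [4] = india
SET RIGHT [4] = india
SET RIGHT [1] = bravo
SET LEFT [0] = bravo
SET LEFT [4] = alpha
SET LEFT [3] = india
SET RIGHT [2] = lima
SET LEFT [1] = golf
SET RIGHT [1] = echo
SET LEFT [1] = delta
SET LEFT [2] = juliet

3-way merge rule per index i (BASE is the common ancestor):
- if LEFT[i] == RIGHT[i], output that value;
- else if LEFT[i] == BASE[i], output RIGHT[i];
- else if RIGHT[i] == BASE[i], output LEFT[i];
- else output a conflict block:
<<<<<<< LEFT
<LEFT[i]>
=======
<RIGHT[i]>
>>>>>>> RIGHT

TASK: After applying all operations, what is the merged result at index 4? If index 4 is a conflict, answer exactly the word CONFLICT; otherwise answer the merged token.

Final LEFT:  [bravo, delta, juliet, india, alpha]
Final RIGHT: [delta, echo, lima, lima, india]
i=0: L=bravo, R=delta=BASE -> take LEFT -> bravo
i=1: BASE=golf L=delta R=echo all differ -> CONFLICT
i=2: L=juliet, R=lima=BASE -> take LEFT -> juliet
i=3: L=india, R=lima=BASE -> take LEFT -> india
i=4: L=alpha=BASE, R=india -> take RIGHT -> india
Index 4 -> india

Answer: india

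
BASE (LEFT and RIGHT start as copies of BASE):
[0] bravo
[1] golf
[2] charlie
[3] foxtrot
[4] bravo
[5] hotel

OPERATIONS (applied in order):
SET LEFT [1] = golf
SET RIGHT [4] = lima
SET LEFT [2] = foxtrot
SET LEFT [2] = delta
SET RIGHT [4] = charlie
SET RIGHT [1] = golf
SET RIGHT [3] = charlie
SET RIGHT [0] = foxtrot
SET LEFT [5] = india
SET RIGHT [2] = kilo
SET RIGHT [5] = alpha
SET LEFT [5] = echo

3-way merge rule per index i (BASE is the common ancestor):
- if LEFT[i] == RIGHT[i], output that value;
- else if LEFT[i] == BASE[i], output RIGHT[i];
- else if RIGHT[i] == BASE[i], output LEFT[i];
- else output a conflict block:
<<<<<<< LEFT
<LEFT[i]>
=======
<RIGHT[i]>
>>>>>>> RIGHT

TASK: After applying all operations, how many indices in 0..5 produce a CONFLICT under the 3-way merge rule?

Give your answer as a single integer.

Final LEFT:  [bravo, golf, delta, foxtrot, bravo, echo]
Final RIGHT: [foxtrot, golf, kilo, charlie, charlie, alpha]
i=0: L=bravo=BASE, R=foxtrot -> take RIGHT -> foxtrot
i=1: L=golf R=golf -> agree -> golf
i=2: BASE=charlie L=delta R=kilo all differ -> CONFLICT
i=3: L=foxtrot=BASE, R=charlie -> take RIGHT -> charlie
i=4: L=bravo=BASE, R=charlie -> take RIGHT -> charlie
i=5: BASE=hotel L=echo R=alpha all differ -> CONFLICT
Conflict count: 2

Answer: 2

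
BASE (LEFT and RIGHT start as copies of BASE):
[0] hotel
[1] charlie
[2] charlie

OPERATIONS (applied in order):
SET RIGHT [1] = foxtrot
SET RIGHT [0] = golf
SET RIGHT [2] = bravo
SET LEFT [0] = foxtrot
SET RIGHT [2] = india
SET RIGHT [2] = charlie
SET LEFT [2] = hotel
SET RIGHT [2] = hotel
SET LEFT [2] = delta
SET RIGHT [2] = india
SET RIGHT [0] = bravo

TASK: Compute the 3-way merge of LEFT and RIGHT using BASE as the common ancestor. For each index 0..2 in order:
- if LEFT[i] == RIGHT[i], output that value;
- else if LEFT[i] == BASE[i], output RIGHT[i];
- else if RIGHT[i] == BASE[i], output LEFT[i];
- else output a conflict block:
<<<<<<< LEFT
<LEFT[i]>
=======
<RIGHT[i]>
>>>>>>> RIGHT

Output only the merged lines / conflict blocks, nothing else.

Final LEFT:  [foxtrot, charlie, delta]
Final RIGHT: [bravo, foxtrot, india]
i=0: BASE=hotel L=foxtrot R=bravo all differ -> CONFLICT
i=1: L=charlie=BASE, R=foxtrot -> take RIGHT -> foxtrot
i=2: BASE=charlie L=delta R=india all differ -> CONFLICT

Answer: <<<<<<< LEFT
foxtrot
=======
bravo
>>>>>>> RIGHT
foxtrot
<<<<<<< LEFT
delta
=======
india
>>>>>>> RIGHT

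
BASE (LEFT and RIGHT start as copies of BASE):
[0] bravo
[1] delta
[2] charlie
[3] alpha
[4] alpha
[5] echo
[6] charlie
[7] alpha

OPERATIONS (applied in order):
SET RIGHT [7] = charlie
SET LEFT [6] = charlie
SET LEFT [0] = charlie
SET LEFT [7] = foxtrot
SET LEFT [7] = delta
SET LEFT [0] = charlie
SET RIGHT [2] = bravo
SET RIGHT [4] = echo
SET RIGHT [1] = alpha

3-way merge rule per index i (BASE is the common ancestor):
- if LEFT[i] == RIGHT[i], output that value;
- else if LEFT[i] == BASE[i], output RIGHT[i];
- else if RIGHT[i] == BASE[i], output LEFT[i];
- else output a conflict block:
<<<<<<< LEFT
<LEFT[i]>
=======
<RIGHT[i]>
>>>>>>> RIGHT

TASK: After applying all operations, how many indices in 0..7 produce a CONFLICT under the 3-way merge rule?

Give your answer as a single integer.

Final LEFT:  [charlie, delta, charlie, alpha, alpha, echo, charlie, delta]
Final RIGHT: [bravo, alpha, bravo, alpha, echo, echo, charlie, charlie]
i=0: L=charlie, R=bravo=BASE -> take LEFT -> charlie
i=1: L=delta=BASE, R=alpha -> take RIGHT -> alpha
i=2: L=charlie=BASE, R=bravo -> take RIGHT -> bravo
i=3: L=alpha R=alpha -> agree -> alpha
i=4: L=alpha=BASE, R=echo -> take RIGHT -> echo
i=5: L=echo R=echo -> agree -> echo
i=6: L=charlie R=charlie -> agree -> charlie
i=7: BASE=alpha L=delta R=charlie all differ -> CONFLICT
Conflict count: 1

Answer: 1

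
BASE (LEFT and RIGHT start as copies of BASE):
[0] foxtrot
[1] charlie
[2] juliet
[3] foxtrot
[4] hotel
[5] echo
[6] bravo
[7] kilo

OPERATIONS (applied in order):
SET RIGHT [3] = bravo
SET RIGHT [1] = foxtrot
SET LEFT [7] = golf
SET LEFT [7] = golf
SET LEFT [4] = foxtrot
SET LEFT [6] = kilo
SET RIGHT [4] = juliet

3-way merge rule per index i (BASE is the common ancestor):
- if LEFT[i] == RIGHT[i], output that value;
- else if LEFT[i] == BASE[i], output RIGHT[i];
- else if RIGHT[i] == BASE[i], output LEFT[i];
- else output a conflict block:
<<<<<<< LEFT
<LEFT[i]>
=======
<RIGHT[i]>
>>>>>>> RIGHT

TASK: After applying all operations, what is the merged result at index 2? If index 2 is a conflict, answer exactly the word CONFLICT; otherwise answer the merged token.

Final LEFT:  [foxtrot, charlie, juliet, foxtrot, foxtrot, echo, kilo, golf]
Final RIGHT: [foxtrot, foxtrot, juliet, bravo, juliet, echo, bravo, kilo]
i=0: L=foxtrot R=foxtrot -> agree -> foxtrot
i=1: L=charlie=BASE, R=foxtrot -> take RIGHT -> foxtrot
i=2: L=juliet R=juliet -> agree -> juliet
i=3: L=foxtrot=BASE, R=bravo -> take RIGHT -> bravo
i=4: BASE=hotel L=foxtrot R=juliet all differ -> CONFLICT
i=5: L=echo R=echo -> agree -> echo
i=6: L=kilo, R=bravo=BASE -> take LEFT -> kilo
i=7: L=golf, R=kilo=BASE -> take LEFT -> golf
Index 2 -> juliet

Answer: juliet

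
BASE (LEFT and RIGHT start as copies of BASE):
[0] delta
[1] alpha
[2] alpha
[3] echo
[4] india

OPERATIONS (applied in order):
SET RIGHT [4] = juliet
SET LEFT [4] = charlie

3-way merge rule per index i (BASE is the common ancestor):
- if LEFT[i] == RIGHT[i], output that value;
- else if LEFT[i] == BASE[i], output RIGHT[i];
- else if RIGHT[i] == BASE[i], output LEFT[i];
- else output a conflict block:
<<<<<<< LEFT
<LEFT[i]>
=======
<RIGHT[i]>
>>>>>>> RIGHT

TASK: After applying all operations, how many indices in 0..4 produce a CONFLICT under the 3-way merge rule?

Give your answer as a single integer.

Answer: 1

Derivation:
Final LEFT:  [delta, alpha, alpha, echo, charlie]
Final RIGHT: [delta, alpha, alpha, echo, juliet]
i=0: L=delta R=delta -> agree -> delta
i=1: L=alpha R=alpha -> agree -> alpha
i=2: L=alpha R=alpha -> agree -> alpha
i=3: L=echo R=echo -> agree -> echo
i=4: BASE=india L=charlie R=juliet all differ -> CONFLICT
Conflict count: 1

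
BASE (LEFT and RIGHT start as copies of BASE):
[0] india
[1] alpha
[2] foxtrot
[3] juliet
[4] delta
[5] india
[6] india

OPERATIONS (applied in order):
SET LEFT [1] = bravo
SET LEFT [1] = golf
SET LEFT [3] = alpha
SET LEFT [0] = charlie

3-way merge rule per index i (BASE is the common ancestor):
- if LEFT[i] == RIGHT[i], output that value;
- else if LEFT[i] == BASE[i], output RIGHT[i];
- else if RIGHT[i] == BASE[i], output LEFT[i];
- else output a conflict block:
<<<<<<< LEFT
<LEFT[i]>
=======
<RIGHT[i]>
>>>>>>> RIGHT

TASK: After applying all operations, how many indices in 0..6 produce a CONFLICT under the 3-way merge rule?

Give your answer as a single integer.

Answer: 0

Derivation:
Final LEFT:  [charlie, golf, foxtrot, alpha, delta, india, india]
Final RIGHT: [india, alpha, foxtrot, juliet, delta, india, india]
i=0: L=charlie, R=india=BASE -> take LEFT -> charlie
i=1: L=golf, R=alpha=BASE -> take LEFT -> golf
i=2: L=foxtrot R=foxtrot -> agree -> foxtrot
i=3: L=alpha, R=juliet=BASE -> take LEFT -> alpha
i=4: L=delta R=delta -> agree -> delta
i=5: L=india R=india -> agree -> india
i=6: L=india R=india -> agree -> india
Conflict count: 0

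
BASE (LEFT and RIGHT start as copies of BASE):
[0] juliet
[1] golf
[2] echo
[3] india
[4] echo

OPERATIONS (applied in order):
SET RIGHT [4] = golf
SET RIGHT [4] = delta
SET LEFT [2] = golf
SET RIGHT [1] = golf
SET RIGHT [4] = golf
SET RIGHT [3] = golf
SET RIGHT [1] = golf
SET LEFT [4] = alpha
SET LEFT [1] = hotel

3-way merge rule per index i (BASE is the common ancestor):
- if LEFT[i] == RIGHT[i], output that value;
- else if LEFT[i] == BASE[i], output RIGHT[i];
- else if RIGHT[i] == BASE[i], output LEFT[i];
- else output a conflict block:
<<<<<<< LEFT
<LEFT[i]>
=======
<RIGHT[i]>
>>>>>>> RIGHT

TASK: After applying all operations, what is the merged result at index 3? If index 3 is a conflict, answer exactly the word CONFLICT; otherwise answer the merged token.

Answer: golf

Derivation:
Final LEFT:  [juliet, hotel, golf, india, alpha]
Final RIGHT: [juliet, golf, echo, golf, golf]
i=0: L=juliet R=juliet -> agree -> juliet
i=1: L=hotel, R=golf=BASE -> take LEFT -> hotel
i=2: L=golf, R=echo=BASE -> take LEFT -> golf
i=3: L=india=BASE, R=golf -> take RIGHT -> golf
i=4: BASE=echo L=alpha R=golf all differ -> CONFLICT
Index 3 -> golf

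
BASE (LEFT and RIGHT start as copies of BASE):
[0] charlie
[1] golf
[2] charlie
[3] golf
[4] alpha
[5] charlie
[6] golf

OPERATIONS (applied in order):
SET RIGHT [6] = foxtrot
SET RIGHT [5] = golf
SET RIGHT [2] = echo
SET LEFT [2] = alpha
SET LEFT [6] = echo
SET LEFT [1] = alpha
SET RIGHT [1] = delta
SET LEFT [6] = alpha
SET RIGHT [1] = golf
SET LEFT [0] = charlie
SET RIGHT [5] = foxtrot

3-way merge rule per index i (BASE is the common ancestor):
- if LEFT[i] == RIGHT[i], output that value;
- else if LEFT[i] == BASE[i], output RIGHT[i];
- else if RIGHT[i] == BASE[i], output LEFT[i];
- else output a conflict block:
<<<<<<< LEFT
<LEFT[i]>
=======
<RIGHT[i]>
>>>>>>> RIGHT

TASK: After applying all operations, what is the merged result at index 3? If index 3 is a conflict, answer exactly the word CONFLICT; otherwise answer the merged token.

Final LEFT:  [charlie, alpha, alpha, golf, alpha, charlie, alpha]
Final RIGHT: [charlie, golf, echo, golf, alpha, foxtrot, foxtrot]
i=0: L=charlie R=charlie -> agree -> charlie
i=1: L=alpha, R=golf=BASE -> take LEFT -> alpha
i=2: BASE=charlie L=alpha R=echo all differ -> CONFLICT
i=3: L=golf R=golf -> agree -> golf
i=4: L=alpha R=alpha -> agree -> alpha
i=5: L=charlie=BASE, R=foxtrot -> take RIGHT -> foxtrot
i=6: BASE=golf L=alpha R=foxtrot all differ -> CONFLICT
Index 3 -> golf

Answer: golf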